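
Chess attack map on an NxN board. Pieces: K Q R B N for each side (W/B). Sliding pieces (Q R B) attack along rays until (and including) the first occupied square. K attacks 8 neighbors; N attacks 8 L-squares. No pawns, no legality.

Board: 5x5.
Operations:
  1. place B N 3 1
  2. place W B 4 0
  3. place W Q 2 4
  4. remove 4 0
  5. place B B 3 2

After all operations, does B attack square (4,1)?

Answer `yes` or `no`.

Answer: yes

Derivation:
Op 1: place BN@(3,1)
Op 2: place WB@(4,0)
Op 3: place WQ@(2,4)
Op 4: remove (4,0)
Op 5: place BB@(3,2)
Per-piece attacks for B:
  BN@(3,1): attacks (4,3) (2,3) (1,2) (1,0)
  BB@(3,2): attacks (4,3) (4,1) (2,3) (1,4) (2,1) (1,0)
B attacks (4,1): yes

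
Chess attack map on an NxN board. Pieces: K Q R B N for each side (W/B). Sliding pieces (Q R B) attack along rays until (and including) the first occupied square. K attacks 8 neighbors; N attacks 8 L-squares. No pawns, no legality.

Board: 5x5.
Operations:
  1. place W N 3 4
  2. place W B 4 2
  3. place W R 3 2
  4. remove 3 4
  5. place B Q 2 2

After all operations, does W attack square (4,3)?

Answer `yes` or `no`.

Answer: no

Derivation:
Op 1: place WN@(3,4)
Op 2: place WB@(4,2)
Op 3: place WR@(3,2)
Op 4: remove (3,4)
Op 5: place BQ@(2,2)
Per-piece attacks for W:
  WR@(3,2): attacks (3,3) (3,4) (3,1) (3,0) (4,2) (2,2) [ray(1,0) blocked at (4,2); ray(-1,0) blocked at (2,2)]
  WB@(4,2): attacks (3,3) (2,4) (3,1) (2,0)
W attacks (4,3): no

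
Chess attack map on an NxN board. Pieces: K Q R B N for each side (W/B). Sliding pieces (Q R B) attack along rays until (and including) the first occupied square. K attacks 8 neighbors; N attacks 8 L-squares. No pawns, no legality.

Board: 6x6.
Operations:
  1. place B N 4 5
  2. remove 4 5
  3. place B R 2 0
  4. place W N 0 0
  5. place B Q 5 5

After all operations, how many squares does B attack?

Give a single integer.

Answer: 21

Derivation:
Op 1: place BN@(4,5)
Op 2: remove (4,5)
Op 3: place BR@(2,0)
Op 4: place WN@(0,0)
Op 5: place BQ@(5,5)
Per-piece attacks for B:
  BR@(2,0): attacks (2,1) (2,2) (2,3) (2,4) (2,5) (3,0) (4,0) (5,0) (1,0) (0,0) [ray(-1,0) blocked at (0,0)]
  BQ@(5,5): attacks (5,4) (5,3) (5,2) (5,1) (5,0) (4,5) (3,5) (2,5) (1,5) (0,5) (4,4) (3,3) (2,2) (1,1) (0,0) [ray(-1,-1) blocked at (0,0)]
Union (21 distinct): (0,0) (0,5) (1,0) (1,1) (1,5) (2,1) (2,2) (2,3) (2,4) (2,5) (3,0) (3,3) (3,5) (4,0) (4,4) (4,5) (5,0) (5,1) (5,2) (5,3) (5,4)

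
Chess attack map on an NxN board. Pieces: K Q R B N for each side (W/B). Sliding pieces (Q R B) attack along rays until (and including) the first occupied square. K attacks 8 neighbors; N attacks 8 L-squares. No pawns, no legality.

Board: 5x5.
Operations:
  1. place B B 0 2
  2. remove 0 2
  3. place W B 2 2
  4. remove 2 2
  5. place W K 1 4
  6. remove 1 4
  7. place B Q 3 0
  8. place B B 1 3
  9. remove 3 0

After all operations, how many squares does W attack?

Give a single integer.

Answer: 0

Derivation:
Op 1: place BB@(0,2)
Op 2: remove (0,2)
Op 3: place WB@(2,2)
Op 4: remove (2,2)
Op 5: place WK@(1,4)
Op 6: remove (1,4)
Op 7: place BQ@(3,0)
Op 8: place BB@(1,3)
Op 9: remove (3,0)
Per-piece attacks for W:
Union (0 distinct): (none)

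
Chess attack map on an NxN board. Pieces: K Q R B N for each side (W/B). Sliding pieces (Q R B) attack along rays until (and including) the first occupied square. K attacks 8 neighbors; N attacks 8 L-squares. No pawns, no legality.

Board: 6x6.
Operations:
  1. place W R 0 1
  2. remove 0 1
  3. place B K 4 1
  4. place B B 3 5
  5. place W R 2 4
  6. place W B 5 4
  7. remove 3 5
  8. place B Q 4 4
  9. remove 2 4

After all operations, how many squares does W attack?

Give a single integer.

Op 1: place WR@(0,1)
Op 2: remove (0,1)
Op 3: place BK@(4,1)
Op 4: place BB@(3,5)
Op 5: place WR@(2,4)
Op 6: place WB@(5,4)
Op 7: remove (3,5)
Op 8: place BQ@(4,4)
Op 9: remove (2,4)
Per-piece attacks for W:
  WB@(5,4): attacks (4,5) (4,3) (3,2) (2,1) (1,0)
Union (5 distinct): (1,0) (2,1) (3,2) (4,3) (4,5)

Answer: 5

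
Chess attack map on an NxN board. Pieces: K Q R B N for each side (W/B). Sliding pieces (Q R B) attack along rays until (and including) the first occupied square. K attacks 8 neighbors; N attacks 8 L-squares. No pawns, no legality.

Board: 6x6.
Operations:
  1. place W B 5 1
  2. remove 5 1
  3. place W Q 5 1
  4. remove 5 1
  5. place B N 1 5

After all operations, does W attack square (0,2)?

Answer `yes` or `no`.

Op 1: place WB@(5,1)
Op 2: remove (5,1)
Op 3: place WQ@(5,1)
Op 4: remove (5,1)
Op 5: place BN@(1,5)
Per-piece attacks for W:
W attacks (0,2): no

Answer: no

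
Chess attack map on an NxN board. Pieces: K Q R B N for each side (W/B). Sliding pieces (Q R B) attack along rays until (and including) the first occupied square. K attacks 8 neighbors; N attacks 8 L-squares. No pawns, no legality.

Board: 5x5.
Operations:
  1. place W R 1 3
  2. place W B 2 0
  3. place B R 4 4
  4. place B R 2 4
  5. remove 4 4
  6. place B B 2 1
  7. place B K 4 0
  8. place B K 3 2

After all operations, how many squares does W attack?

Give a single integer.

Answer: 11

Derivation:
Op 1: place WR@(1,3)
Op 2: place WB@(2,0)
Op 3: place BR@(4,4)
Op 4: place BR@(2,4)
Op 5: remove (4,4)
Op 6: place BB@(2,1)
Op 7: place BK@(4,0)
Op 8: place BK@(3,2)
Per-piece attacks for W:
  WR@(1,3): attacks (1,4) (1,2) (1,1) (1,0) (2,3) (3,3) (4,3) (0,3)
  WB@(2,0): attacks (3,1) (4,2) (1,1) (0,2)
Union (11 distinct): (0,2) (0,3) (1,0) (1,1) (1,2) (1,4) (2,3) (3,1) (3,3) (4,2) (4,3)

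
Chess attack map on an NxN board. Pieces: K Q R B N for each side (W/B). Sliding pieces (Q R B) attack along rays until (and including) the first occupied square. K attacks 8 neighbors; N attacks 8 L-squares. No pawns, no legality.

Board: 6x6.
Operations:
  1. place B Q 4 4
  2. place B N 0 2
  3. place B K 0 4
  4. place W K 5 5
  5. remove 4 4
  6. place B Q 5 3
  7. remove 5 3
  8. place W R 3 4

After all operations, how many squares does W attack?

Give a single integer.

Op 1: place BQ@(4,4)
Op 2: place BN@(0,2)
Op 3: place BK@(0,4)
Op 4: place WK@(5,5)
Op 5: remove (4,4)
Op 6: place BQ@(5,3)
Op 7: remove (5,3)
Op 8: place WR@(3,4)
Per-piece attacks for W:
  WR@(3,4): attacks (3,5) (3,3) (3,2) (3,1) (3,0) (4,4) (5,4) (2,4) (1,4) (0,4) [ray(-1,0) blocked at (0,4)]
  WK@(5,5): attacks (5,4) (4,5) (4,4)
Union (11 distinct): (0,4) (1,4) (2,4) (3,0) (3,1) (3,2) (3,3) (3,5) (4,4) (4,5) (5,4)

Answer: 11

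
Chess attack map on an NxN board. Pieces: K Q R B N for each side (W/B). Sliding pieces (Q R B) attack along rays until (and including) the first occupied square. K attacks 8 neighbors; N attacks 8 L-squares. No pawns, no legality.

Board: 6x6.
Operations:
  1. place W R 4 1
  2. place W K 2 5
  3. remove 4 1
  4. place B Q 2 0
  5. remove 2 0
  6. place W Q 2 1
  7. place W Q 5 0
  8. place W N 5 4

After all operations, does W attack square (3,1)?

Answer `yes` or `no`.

Answer: yes

Derivation:
Op 1: place WR@(4,1)
Op 2: place WK@(2,5)
Op 3: remove (4,1)
Op 4: place BQ@(2,0)
Op 5: remove (2,0)
Op 6: place WQ@(2,1)
Op 7: place WQ@(5,0)
Op 8: place WN@(5,4)
Per-piece attacks for W:
  WQ@(2,1): attacks (2,2) (2,3) (2,4) (2,5) (2,0) (3,1) (4,1) (5,1) (1,1) (0,1) (3,2) (4,3) (5,4) (3,0) (1,2) (0,3) (1,0) [ray(0,1) blocked at (2,5); ray(1,1) blocked at (5,4)]
  WK@(2,5): attacks (2,4) (3,5) (1,5) (3,4) (1,4)
  WQ@(5,0): attacks (5,1) (5,2) (5,3) (5,4) (4,0) (3,0) (2,0) (1,0) (0,0) (4,1) (3,2) (2,3) (1,4) (0,5) [ray(0,1) blocked at (5,4)]
  WN@(5,4): attacks (3,5) (4,2) (3,3)
W attacks (3,1): yes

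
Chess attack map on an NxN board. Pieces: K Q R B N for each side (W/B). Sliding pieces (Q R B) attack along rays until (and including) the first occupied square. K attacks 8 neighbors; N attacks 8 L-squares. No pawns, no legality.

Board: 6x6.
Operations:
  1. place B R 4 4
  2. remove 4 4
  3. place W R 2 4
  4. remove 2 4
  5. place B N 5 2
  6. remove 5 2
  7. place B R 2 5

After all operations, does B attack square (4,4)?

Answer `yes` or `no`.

Answer: no

Derivation:
Op 1: place BR@(4,4)
Op 2: remove (4,4)
Op 3: place WR@(2,4)
Op 4: remove (2,4)
Op 5: place BN@(5,2)
Op 6: remove (5,2)
Op 7: place BR@(2,5)
Per-piece attacks for B:
  BR@(2,5): attacks (2,4) (2,3) (2,2) (2,1) (2,0) (3,5) (4,5) (5,5) (1,5) (0,5)
B attacks (4,4): no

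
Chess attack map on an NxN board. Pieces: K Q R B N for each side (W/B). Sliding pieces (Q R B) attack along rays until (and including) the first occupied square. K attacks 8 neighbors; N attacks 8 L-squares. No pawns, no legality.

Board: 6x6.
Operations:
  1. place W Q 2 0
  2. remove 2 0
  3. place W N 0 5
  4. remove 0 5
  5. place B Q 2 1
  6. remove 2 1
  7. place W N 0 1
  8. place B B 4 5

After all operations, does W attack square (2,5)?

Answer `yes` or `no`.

Op 1: place WQ@(2,0)
Op 2: remove (2,0)
Op 3: place WN@(0,5)
Op 4: remove (0,5)
Op 5: place BQ@(2,1)
Op 6: remove (2,1)
Op 7: place WN@(0,1)
Op 8: place BB@(4,5)
Per-piece attacks for W:
  WN@(0,1): attacks (1,3) (2,2) (2,0)
W attacks (2,5): no

Answer: no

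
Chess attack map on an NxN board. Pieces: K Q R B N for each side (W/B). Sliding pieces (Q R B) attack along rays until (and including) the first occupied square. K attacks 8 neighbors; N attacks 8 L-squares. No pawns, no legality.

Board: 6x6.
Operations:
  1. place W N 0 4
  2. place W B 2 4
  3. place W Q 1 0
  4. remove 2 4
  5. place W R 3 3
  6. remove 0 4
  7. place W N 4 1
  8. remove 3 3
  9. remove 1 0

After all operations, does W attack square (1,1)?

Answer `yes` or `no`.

Op 1: place WN@(0,4)
Op 2: place WB@(2,4)
Op 3: place WQ@(1,0)
Op 4: remove (2,4)
Op 5: place WR@(3,3)
Op 6: remove (0,4)
Op 7: place WN@(4,1)
Op 8: remove (3,3)
Op 9: remove (1,0)
Per-piece attacks for W:
  WN@(4,1): attacks (5,3) (3,3) (2,2) (2,0)
W attacks (1,1): no

Answer: no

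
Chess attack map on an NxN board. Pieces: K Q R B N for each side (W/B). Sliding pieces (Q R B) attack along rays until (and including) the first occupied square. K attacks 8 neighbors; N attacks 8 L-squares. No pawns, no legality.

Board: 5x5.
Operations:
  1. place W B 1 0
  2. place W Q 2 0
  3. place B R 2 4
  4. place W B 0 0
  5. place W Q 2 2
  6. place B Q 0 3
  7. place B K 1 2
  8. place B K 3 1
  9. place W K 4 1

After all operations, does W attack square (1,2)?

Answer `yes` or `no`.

Answer: yes

Derivation:
Op 1: place WB@(1,0)
Op 2: place WQ@(2,0)
Op 3: place BR@(2,4)
Op 4: place WB@(0,0)
Op 5: place WQ@(2,2)
Op 6: place BQ@(0,3)
Op 7: place BK@(1,2)
Op 8: place BK@(3,1)
Op 9: place WK@(4,1)
Per-piece attacks for W:
  WB@(0,0): attacks (1,1) (2,2) [ray(1,1) blocked at (2,2)]
  WB@(1,0): attacks (2,1) (3,2) (4,3) (0,1)
  WQ@(2,0): attacks (2,1) (2,2) (3,0) (4,0) (1,0) (3,1) (1,1) (0,2) [ray(0,1) blocked at (2,2); ray(-1,0) blocked at (1,0); ray(1,1) blocked at (3,1)]
  WQ@(2,2): attacks (2,3) (2,4) (2,1) (2,0) (3,2) (4,2) (1,2) (3,3) (4,4) (3,1) (1,3) (0,4) (1,1) (0,0) [ray(0,1) blocked at (2,4); ray(0,-1) blocked at (2,0); ray(-1,0) blocked at (1,2); ray(1,-1) blocked at (3,1); ray(-1,-1) blocked at (0,0)]
  WK@(4,1): attacks (4,2) (4,0) (3,1) (3,2) (3,0)
W attacks (1,2): yes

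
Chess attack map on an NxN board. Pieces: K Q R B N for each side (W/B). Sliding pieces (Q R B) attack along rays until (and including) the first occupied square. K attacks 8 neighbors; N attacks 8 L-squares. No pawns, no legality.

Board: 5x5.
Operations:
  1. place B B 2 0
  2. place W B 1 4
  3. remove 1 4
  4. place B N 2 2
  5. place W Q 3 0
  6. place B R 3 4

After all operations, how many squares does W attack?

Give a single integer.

Answer: 10

Derivation:
Op 1: place BB@(2,0)
Op 2: place WB@(1,4)
Op 3: remove (1,4)
Op 4: place BN@(2,2)
Op 5: place WQ@(3,0)
Op 6: place BR@(3,4)
Per-piece attacks for W:
  WQ@(3,0): attacks (3,1) (3,2) (3,3) (3,4) (4,0) (2,0) (4,1) (2,1) (1,2) (0,3) [ray(0,1) blocked at (3,4); ray(-1,0) blocked at (2,0)]
Union (10 distinct): (0,3) (1,2) (2,0) (2,1) (3,1) (3,2) (3,3) (3,4) (4,0) (4,1)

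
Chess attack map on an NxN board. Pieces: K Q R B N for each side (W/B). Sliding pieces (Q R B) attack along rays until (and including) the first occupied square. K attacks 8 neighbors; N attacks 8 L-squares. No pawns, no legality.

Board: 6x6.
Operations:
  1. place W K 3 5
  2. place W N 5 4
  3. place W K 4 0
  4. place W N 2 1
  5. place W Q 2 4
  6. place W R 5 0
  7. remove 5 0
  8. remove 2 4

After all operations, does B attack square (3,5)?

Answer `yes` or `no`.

Answer: no

Derivation:
Op 1: place WK@(3,5)
Op 2: place WN@(5,4)
Op 3: place WK@(4,0)
Op 4: place WN@(2,1)
Op 5: place WQ@(2,4)
Op 6: place WR@(5,0)
Op 7: remove (5,0)
Op 8: remove (2,4)
Per-piece attacks for B:
B attacks (3,5): no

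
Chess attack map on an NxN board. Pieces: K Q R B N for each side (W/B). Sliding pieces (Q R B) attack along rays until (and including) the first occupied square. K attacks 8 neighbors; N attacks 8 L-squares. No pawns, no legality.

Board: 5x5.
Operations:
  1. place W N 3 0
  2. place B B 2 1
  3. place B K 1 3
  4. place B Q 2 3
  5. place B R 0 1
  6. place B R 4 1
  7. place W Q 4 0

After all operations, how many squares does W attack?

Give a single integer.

Op 1: place WN@(3,0)
Op 2: place BB@(2,1)
Op 3: place BK@(1,3)
Op 4: place BQ@(2,3)
Op 5: place BR@(0,1)
Op 6: place BR@(4,1)
Op 7: place WQ@(4,0)
Per-piece attacks for W:
  WN@(3,0): attacks (4,2) (2,2) (1,1)
  WQ@(4,0): attacks (4,1) (3,0) (3,1) (2,2) (1,3) [ray(0,1) blocked at (4,1); ray(-1,0) blocked at (3,0); ray(-1,1) blocked at (1,3)]
Union (7 distinct): (1,1) (1,3) (2,2) (3,0) (3,1) (4,1) (4,2)

Answer: 7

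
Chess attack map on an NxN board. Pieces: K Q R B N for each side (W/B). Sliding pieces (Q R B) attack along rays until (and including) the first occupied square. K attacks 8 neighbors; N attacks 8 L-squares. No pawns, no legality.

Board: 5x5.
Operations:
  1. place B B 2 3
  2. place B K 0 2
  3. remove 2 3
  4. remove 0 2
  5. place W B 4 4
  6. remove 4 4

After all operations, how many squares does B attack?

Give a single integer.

Answer: 0

Derivation:
Op 1: place BB@(2,3)
Op 2: place BK@(0,2)
Op 3: remove (2,3)
Op 4: remove (0,2)
Op 5: place WB@(4,4)
Op 6: remove (4,4)
Per-piece attacks for B:
Union (0 distinct): (none)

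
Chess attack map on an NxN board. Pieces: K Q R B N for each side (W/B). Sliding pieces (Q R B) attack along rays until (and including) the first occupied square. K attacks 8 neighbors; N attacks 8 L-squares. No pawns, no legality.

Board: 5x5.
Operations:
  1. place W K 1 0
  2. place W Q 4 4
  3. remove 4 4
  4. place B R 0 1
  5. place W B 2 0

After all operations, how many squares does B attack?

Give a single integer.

Op 1: place WK@(1,0)
Op 2: place WQ@(4,4)
Op 3: remove (4,4)
Op 4: place BR@(0,1)
Op 5: place WB@(2,0)
Per-piece attacks for B:
  BR@(0,1): attacks (0,2) (0,3) (0,4) (0,0) (1,1) (2,1) (3,1) (4,1)
Union (8 distinct): (0,0) (0,2) (0,3) (0,4) (1,1) (2,1) (3,1) (4,1)

Answer: 8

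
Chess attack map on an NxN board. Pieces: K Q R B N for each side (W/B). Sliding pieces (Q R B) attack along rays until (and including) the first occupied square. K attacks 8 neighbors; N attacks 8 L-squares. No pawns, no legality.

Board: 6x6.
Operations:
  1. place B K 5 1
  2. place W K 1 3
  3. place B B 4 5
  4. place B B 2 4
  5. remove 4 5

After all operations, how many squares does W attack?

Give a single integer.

Op 1: place BK@(5,1)
Op 2: place WK@(1,3)
Op 3: place BB@(4,5)
Op 4: place BB@(2,4)
Op 5: remove (4,5)
Per-piece attacks for W:
  WK@(1,3): attacks (1,4) (1,2) (2,3) (0,3) (2,4) (2,2) (0,4) (0,2)
Union (8 distinct): (0,2) (0,3) (0,4) (1,2) (1,4) (2,2) (2,3) (2,4)

Answer: 8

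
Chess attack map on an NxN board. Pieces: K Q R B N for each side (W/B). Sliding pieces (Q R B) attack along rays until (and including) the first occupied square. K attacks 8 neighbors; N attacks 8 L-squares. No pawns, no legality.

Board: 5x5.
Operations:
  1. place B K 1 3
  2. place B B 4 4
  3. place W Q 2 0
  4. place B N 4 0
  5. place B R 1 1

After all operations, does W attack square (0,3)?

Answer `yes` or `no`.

Answer: no

Derivation:
Op 1: place BK@(1,3)
Op 2: place BB@(4,4)
Op 3: place WQ@(2,0)
Op 4: place BN@(4,0)
Op 5: place BR@(1,1)
Per-piece attacks for W:
  WQ@(2,0): attacks (2,1) (2,2) (2,3) (2,4) (3,0) (4,0) (1,0) (0,0) (3,1) (4,2) (1,1) [ray(1,0) blocked at (4,0); ray(-1,1) blocked at (1,1)]
W attacks (0,3): no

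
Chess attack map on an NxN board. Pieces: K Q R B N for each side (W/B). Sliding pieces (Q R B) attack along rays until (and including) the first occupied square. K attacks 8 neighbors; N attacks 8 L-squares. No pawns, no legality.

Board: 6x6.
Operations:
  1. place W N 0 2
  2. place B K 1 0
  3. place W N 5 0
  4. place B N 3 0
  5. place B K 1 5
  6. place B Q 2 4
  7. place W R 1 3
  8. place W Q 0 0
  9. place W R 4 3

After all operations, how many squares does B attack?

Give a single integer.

Op 1: place WN@(0,2)
Op 2: place BK@(1,0)
Op 3: place WN@(5,0)
Op 4: place BN@(3,0)
Op 5: place BK@(1,5)
Op 6: place BQ@(2,4)
Op 7: place WR@(1,3)
Op 8: place WQ@(0,0)
Op 9: place WR@(4,3)
Per-piece attacks for B:
  BK@(1,0): attacks (1,1) (2,0) (0,0) (2,1) (0,1)
  BK@(1,5): attacks (1,4) (2,5) (0,5) (2,4) (0,4)
  BQ@(2,4): attacks (2,5) (2,3) (2,2) (2,1) (2,0) (3,4) (4,4) (5,4) (1,4) (0,4) (3,5) (3,3) (4,2) (5,1) (1,5) (1,3) [ray(-1,1) blocked at (1,5); ray(-1,-1) blocked at (1,3)]
  BN@(3,0): attacks (4,2) (5,1) (2,2) (1,1)
Union (21 distinct): (0,0) (0,1) (0,4) (0,5) (1,1) (1,3) (1,4) (1,5) (2,0) (2,1) (2,2) (2,3) (2,4) (2,5) (3,3) (3,4) (3,5) (4,2) (4,4) (5,1) (5,4)

Answer: 21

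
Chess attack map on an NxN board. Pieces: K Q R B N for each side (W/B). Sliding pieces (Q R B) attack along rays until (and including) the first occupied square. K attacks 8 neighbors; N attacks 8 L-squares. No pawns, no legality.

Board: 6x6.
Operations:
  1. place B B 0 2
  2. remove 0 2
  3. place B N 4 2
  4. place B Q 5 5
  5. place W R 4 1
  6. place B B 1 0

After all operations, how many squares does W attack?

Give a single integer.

Op 1: place BB@(0,2)
Op 2: remove (0,2)
Op 3: place BN@(4,2)
Op 4: place BQ@(5,5)
Op 5: place WR@(4,1)
Op 6: place BB@(1,0)
Per-piece attacks for W:
  WR@(4,1): attacks (4,2) (4,0) (5,1) (3,1) (2,1) (1,1) (0,1) [ray(0,1) blocked at (4,2)]
Union (7 distinct): (0,1) (1,1) (2,1) (3,1) (4,0) (4,2) (5,1)

Answer: 7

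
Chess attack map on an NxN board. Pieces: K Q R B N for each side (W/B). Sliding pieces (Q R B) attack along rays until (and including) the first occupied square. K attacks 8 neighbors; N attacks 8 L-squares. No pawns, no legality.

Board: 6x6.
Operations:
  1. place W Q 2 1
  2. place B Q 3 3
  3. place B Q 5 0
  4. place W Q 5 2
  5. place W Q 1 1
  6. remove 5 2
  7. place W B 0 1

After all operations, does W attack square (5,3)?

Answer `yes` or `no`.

Op 1: place WQ@(2,1)
Op 2: place BQ@(3,3)
Op 3: place BQ@(5,0)
Op 4: place WQ@(5,2)
Op 5: place WQ@(1,1)
Op 6: remove (5,2)
Op 7: place WB@(0,1)
Per-piece attacks for W:
  WB@(0,1): attacks (1,2) (2,3) (3,4) (4,5) (1,0)
  WQ@(1,1): attacks (1,2) (1,3) (1,4) (1,5) (1,0) (2,1) (0,1) (2,2) (3,3) (2,0) (0,2) (0,0) [ray(1,0) blocked at (2,1); ray(-1,0) blocked at (0,1); ray(1,1) blocked at (3,3)]
  WQ@(2,1): attacks (2,2) (2,3) (2,4) (2,5) (2,0) (3,1) (4,1) (5,1) (1,1) (3,2) (4,3) (5,4) (3,0) (1,2) (0,3) (1,0) [ray(-1,0) blocked at (1,1)]
W attacks (5,3): no

Answer: no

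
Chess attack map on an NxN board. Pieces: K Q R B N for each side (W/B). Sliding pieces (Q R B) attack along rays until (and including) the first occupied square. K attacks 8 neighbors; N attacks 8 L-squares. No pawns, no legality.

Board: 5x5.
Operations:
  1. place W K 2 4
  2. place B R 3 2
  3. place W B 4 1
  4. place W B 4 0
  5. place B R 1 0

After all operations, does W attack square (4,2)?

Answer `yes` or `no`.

Op 1: place WK@(2,4)
Op 2: place BR@(3,2)
Op 3: place WB@(4,1)
Op 4: place WB@(4,0)
Op 5: place BR@(1,0)
Per-piece attacks for W:
  WK@(2,4): attacks (2,3) (3,4) (1,4) (3,3) (1,3)
  WB@(4,0): attacks (3,1) (2,2) (1,3) (0,4)
  WB@(4,1): attacks (3,2) (3,0) [ray(-1,1) blocked at (3,2)]
W attacks (4,2): no

Answer: no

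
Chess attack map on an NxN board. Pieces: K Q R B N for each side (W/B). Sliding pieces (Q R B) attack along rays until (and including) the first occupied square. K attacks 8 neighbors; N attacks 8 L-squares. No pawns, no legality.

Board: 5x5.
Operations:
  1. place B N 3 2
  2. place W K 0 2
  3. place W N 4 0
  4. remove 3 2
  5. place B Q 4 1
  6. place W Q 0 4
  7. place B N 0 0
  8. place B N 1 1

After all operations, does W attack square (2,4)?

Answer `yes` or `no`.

Answer: yes

Derivation:
Op 1: place BN@(3,2)
Op 2: place WK@(0,2)
Op 3: place WN@(4,0)
Op 4: remove (3,2)
Op 5: place BQ@(4,1)
Op 6: place WQ@(0,4)
Op 7: place BN@(0,0)
Op 8: place BN@(1,1)
Per-piece attacks for W:
  WK@(0,2): attacks (0,3) (0,1) (1,2) (1,3) (1,1)
  WQ@(0,4): attacks (0,3) (0,2) (1,4) (2,4) (3,4) (4,4) (1,3) (2,2) (3,1) (4,0) [ray(0,-1) blocked at (0,2); ray(1,-1) blocked at (4,0)]
  WN@(4,0): attacks (3,2) (2,1)
W attacks (2,4): yes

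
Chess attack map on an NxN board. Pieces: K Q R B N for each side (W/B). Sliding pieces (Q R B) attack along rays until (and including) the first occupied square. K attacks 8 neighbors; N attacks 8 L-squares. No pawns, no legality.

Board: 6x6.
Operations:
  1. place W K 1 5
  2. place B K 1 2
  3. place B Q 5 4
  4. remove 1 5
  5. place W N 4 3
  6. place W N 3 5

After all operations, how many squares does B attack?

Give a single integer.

Answer: 20

Derivation:
Op 1: place WK@(1,5)
Op 2: place BK@(1,2)
Op 3: place BQ@(5,4)
Op 4: remove (1,5)
Op 5: place WN@(4,3)
Op 6: place WN@(3,5)
Per-piece attacks for B:
  BK@(1,2): attacks (1,3) (1,1) (2,2) (0,2) (2,3) (2,1) (0,3) (0,1)
  BQ@(5,4): attacks (5,5) (5,3) (5,2) (5,1) (5,0) (4,4) (3,4) (2,4) (1,4) (0,4) (4,5) (4,3) [ray(-1,-1) blocked at (4,3)]
Union (20 distinct): (0,1) (0,2) (0,3) (0,4) (1,1) (1,3) (1,4) (2,1) (2,2) (2,3) (2,4) (3,4) (4,3) (4,4) (4,5) (5,0) (5,1) (5,2) (5,3) (5,5)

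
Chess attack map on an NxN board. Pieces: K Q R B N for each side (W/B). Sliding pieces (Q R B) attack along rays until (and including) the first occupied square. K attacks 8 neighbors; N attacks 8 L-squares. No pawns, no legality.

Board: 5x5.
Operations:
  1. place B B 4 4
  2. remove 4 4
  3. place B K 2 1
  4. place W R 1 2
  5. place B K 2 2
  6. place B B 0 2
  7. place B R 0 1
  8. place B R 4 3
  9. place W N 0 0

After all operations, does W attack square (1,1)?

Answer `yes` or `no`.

Op 1: place BB@(4,4)
Op 2: remove (4,4)
Op 3: place BK@(2,1)
Op 4: place WR@(1,2)
Op 5: place BK@(2,2)
Op 6: place BB@(0,2)
Op 7: place BR@(0,1)
Op 8: place BR@(4,3)
Op 9: place WN@(0,0)
Per-piece attacks for W:
  WN@(0,0): attacks (1,2) (2,1)
  WR@(1,2): attacks (1,3) (1,4) (1,1) (1,0) (2,2) (0,2) [ray(1,0) blocked at (2,2); ray(-1,0) blocked at (0,2)]
W attacks (1,1): yes

Answer: yes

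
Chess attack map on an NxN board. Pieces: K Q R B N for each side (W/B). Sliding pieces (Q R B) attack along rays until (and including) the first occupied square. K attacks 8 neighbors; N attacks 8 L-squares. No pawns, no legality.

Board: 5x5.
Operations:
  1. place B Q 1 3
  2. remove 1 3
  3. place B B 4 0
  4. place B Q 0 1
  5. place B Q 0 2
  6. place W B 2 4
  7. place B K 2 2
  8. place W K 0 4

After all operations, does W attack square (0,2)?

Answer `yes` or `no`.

Op 1: place BQ@(1,3)
Op 2: remove (1,3)
Op 3: place BB@(4,0)
Op 4: place BQ@(0,1)
Op 5: place BQ@(0,2)
Op 6: place WB@(2,4)
Op 7: place BK@(2,2)
Op 8: place WK@(0,4)
Per-piece attacks for W:
  WK@(0,4): attacks (0,3) (1,4) (1,3)
  WB@(2,4): attacks (3,3) (4,2) (1,3) (0,2) [ray(-1,-1) blocked at (0,2)]
W attacks (0,2): yes

Answer: yes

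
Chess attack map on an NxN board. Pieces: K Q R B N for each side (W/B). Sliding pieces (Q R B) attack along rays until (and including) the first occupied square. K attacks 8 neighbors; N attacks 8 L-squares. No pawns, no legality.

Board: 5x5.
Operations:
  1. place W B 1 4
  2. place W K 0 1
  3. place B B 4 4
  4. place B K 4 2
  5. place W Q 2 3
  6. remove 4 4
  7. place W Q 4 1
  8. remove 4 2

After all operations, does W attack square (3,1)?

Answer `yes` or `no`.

Op 1: place WB@(1,4)
Op 2: place WK@(0,1)
Op 3: place BB@(4,4)
Op 4: place BK@(4,2)
Op 5: place WQ@(2,3)
Op 6: remove (4,4)
Op 7: place WQ@(4,1)
Op 8: remove (4,2)
Per-piece attacks for W:
  WK@(0,1): attacks (0,2) (0,0) (1,1) (1,2) (1,0)
  WB@(1,4): attacks (2,3) (0,3) [ray(1,-1) blocked at (2,3)]
  WQ@(2,3): attacks (2,4) (2,2) (2,1) (2,0) (3,3) (4,3) (1,3) (0,3) (3,4) (3,2) (4,1) (1,4) (1,2) (0,1) [ray(1,-1) blocked at (4,1); ray(-1,1) blocked at (1,4); ray(-1,-1) blocked at (0,1)]
  WQ@(4,1): attacks (4,2) (4,3) (4,4) (4,0) (3,1) (2,1) (1,1) (0,1) (3,2) (2,3) (3,0) [ray(-1,0) blocked at (0,1); ray(-1,1) blocked at (2,3)]
W attacks (3,1): yes

Answer: yes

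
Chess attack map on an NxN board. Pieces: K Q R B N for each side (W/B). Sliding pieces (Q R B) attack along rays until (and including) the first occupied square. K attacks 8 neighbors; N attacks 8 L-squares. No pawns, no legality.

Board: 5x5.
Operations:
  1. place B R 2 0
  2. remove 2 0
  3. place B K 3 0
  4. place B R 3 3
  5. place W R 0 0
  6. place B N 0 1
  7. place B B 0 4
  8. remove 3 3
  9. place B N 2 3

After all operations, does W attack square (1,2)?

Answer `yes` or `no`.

Answer: no

Derivation:
Op 1: place BR@(2,0)
Op 2: remove (2,0)
Op 3: place BK@(3,0)
Op 4: place BR@(3,3)
Op 5: place WR@(0,0)
Op 6: place BN@(0,1)
Op 7: place BB@(0,4)
Op 8: remove (3,3)
Op 9: place BN@(2,3)
Per-piece attacks for W:
  WR@(0,0): attacks (0,1) (1,0) (2,0) (3,0) [ray(0,1) blocked at (0,1); ray(1,0) blocked at (3,0)]
W attacks (1,2): no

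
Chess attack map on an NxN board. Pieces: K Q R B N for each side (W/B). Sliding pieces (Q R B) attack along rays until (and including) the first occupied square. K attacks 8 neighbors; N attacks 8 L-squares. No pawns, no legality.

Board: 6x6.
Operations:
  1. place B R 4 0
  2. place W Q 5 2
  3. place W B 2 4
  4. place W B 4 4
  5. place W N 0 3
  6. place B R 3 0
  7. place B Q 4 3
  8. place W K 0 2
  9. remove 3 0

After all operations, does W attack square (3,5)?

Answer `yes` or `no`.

Answer: yes

Derivation:
Op 1: place BR@(4,0)
Op 2: place WQ@(5,2)
Op 3: place WB@(2,4)
Op 4: place WB@(4,4)
Op 5: place WN@(0,3)
Op 6: place BR@(3,0)
Op 7: place BQ@(4,3)
Op 8: place WK@(0,2)
Op 9: remove (3,0)
Per-piece attacks for W:
  WK@(0,2): attacks (0,3) (0,1) (1,2) (1,3) (1,1)
  WN@(0,3): attacks (1,5) (2,4) (1,1) (2,2)
  WB@(2,4): attacks (3,5) (3,3) (4,2) (5,1) (1,5) (1,3) (0,2) [ray(-1,-1) blocked at (0,2)]
  WB@(4,4): attacks (5,5) (5,3) (3,5) (3,3) (2,2) (1,1) (0,0)
  WQ@(5,2): attacks (5,3) (5,4) (5,5) (5,1) (5,0) (4,2) (3,2) (2,2) (1,2) (0,2) (4,3) (4,1) (3,0) [ray(-1,0) blocked at (0,2); ray(-1,1) blocked at (4,3)]
W attacks (3,5): yes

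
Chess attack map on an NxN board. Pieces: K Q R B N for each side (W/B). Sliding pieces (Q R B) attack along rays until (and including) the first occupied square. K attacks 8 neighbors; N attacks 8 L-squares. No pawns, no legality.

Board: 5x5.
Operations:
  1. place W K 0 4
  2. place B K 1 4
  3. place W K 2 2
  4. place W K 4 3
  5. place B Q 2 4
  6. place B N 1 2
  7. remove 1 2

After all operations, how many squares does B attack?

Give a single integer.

Answer: 12

Derivation:
Op 1: place WK@(0,4)
Op 2: place BK@(1,4)
Op 3: place WK@(2,2)
Op 4: place WK@(4,3)
Op 5: place BQ@(2,4)
Op 6: place BN@(1,2)
Op 7: remove (1,2)
Per-piece attacks for B:
  BK@(1,4): attacks (1,3) (2,4) (0,4) (2,3) (0,3)
  BQ@(2,4): attacks (2,3) (2,2) (3,4) (4,4) (1,4) (3,3) (4,2) (1,3) (0,2) [ray(0,-1) blocked at (2,2); ray(-1,0) blocked at (1,4)]
Union (12 distinct): (0,2) (0,3) (0,4) (1,3) (1,4) (2,2) (2,3) (2,4) (3,3) (3,4) (4,2) (4,4)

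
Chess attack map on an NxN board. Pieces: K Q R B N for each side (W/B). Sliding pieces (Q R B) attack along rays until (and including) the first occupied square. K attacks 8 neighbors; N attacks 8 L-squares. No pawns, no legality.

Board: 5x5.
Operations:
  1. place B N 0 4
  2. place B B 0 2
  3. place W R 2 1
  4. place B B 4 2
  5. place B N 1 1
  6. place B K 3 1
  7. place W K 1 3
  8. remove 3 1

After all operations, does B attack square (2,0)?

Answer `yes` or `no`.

Answer: yes

Derivation:
Op 1: place BN@(0,4)
Op 2: place BB@(0,2)
Op 3: place WR@(2,1)
Op 4: place BB@(4,2)
Op 5: place BN@(1,1)
Op 6: place BK@(3,1)
Op 7: place WK@(1,3)
Op 8: remove (3,1)
Per-piece attacks for B:
  BB@(0,2): attacks (1,3) (1,1) [ray(1,1) blocked at (1,3); ray(1,-1) blocked at (1,1)]
  BN@(0,4): attacks (1,2) (2,3)
  BN@(1,1): attacks (2,3) (3,2) (0,3) (3,0)
  BB@(4,2): attacks (3,3) (2,4) (3,1) (2,0)
B attacks (2,0): yes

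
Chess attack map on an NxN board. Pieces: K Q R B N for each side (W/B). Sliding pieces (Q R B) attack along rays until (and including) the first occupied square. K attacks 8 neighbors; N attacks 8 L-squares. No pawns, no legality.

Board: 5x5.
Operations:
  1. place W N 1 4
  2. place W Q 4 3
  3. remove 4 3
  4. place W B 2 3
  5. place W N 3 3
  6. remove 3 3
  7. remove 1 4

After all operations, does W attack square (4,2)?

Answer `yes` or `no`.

Op 1: place WN@(1,4)
Op 2: place WQ@(4,3)
Op 3: remove (4,3)
Op 4: place WB@(2,3)
Op 5: place WN@(3,3)
Op 6: remove (3,3)
Op 7: remove (1,4)
Per-piece attacks for W:
  WB@(2,3): attacks (3,4) (3,2) (4,1) (1,4) (1,2) (0,1)
W attacks (4,2): no

Answer: no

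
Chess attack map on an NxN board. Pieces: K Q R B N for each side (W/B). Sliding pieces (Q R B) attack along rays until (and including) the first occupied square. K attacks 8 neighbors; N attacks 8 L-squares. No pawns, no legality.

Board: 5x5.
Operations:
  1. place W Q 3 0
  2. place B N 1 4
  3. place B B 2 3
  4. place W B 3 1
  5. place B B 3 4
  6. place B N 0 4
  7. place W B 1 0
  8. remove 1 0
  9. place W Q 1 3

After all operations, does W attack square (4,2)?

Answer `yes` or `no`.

Op 1: place WQ@(3,0)
Op 2: place BN@(1,4)
Op 3: place BB@(2,3)
Op 4: place WB@(3,1)
Op 5: place BB@(3,4)
Op 6: place BN@(0,4)
Op 7: place WB@(1,0)
Op 8: remove (1,0)
Op 9: place WQ@(1,3)
Per-piece attacks for W:
  WQ@(1,3): attacks (1,4) (1,2) (1,1) (1,0) (2,3) (0,3) (2,4) (2,2) (3,1) (0,4) (0,2) [ray(0,1) blocked at (1,4); ray(1,0) blocked at (2,3); ray(1,-1) blocked at (3,1); ray(-1,1) blocked at (0,4)]
  WQ@(3,0): attacks (3,1) (4,0) (2,0) (1,0) (0,0) (4,1) (2,1) (1,2) (0,3) [ray(0,1) blocked at (3,1)]
  WB@(3,1): attacks (4,2) (4,0) (2,2) (1,3) (2,0) [ray(-1,1) blocked at (1,3)]
W attacks (4,2): yes

Answer: yes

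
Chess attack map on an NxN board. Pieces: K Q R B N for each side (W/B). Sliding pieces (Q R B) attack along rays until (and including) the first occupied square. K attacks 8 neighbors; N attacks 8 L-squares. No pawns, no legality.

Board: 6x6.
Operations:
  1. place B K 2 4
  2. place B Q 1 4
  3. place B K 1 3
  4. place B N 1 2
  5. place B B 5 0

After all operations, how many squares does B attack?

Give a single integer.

Answer: 21

Derivation:
Op 1: place BK@(2,4)
Op 2: place BQ@(1,4)
Op 3: place BK@(1,3)
Op 4: place BN@(1,2)
Op 5: place BB@(5,0)
Per-piece attacks for B:
  BN@(1,2): attacks (2,4) (3,3) (0,4) (2,0) (3,1) (0,0)
  BK@(1,3): attacks (1,4) (1,2) (2,3) (0,3) (2,4) (2,2) (0,4) (0,2)
  BQ@(1,4): attacks (1,5) (1,3) (2,4) (0,4) (2,5) (2,3) (3,2) (4,1) (5,0) (0,5) (0,3) [ray(0,-1) blocked at (1,3); ray(1,0) blocked at (2,4); ray(1,-1) blocked at (5,0)]
  BK@(2,4): attacks (2,5) (2,3) (3,4) (1,4) (3,5) (3,3) (1,5) (1,3)
  BB@(5,0): attacks (4,1) (3,2) (2,3) (1,4) [ray(-1,1) blocked at (1,4)]
Union (21 distinct): (0,0) (0,2) (0,3) (0,4) (0,5) (1,2) (1,3) (1,4) (1,5) (2,0) (2,2) (2,3) (2,4) (2,5) (3,1) (3,2) (3,3) (3,4) (3,5) (4,1) (5,0)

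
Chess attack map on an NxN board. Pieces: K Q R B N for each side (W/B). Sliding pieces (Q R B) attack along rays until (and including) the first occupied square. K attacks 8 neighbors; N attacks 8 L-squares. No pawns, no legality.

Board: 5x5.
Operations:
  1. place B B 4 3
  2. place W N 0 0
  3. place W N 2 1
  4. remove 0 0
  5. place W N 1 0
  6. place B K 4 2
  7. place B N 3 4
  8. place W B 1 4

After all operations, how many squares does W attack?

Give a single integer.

Op 1: place BB@(4,3)
Op 2: place WN@(0,0)
Op 3: place WN@(2,1)
Op 4: remove (0,0)
Op 5: place WN@(1,0)
Op 6: place BK@(4,2)
Op 7: place BN@(3,4)
Op 8: place WB@(1,4)
Per-piece attacks for W:
  WN@(1,0): attacks (2,2) (3,1) (0,2)
  WB@(1,4): attacks (2,3) (3,2) (4,1) (0,3)
  WN@(2,1): attacks (3,3) (4,2) (1,3) (0,2) (4,0) (0,0)
Union (12 distinct): (0,0) (0,2) (0,3) (1,3) (2,2) (2,3) (3,1) (3,2) (3,3) (4,0) (4,1) (4,2)

Answer: 12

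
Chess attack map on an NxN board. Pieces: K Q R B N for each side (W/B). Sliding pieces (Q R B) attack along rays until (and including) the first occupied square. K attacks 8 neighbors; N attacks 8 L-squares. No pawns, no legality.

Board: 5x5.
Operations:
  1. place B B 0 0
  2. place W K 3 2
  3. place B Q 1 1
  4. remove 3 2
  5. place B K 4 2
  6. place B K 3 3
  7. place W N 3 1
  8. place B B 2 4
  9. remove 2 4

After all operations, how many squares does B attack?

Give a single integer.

Op 1: place BB@(0,0)
Op 2: place WK@(3,2)
Op 3: place BQ@(1,1)
Op 4: remove (3,2)
Op 5: place BK@(4,2)
Op 6: place BK@(3,3)
Op 7: place WN@(3,1)
Op 8: place BB@(2,4)
Op 9: remove (2,4)
Per-piece attacks for B:
  BB@(0,0): attacks (1,1) [ray(1,1) blocked at (1,1)]
  BQ@(1,1): attacks (1,2) (1,3) (1,4) (1,0) (2,1) (3,1) (0,1) (2,2) (3,3) (2,0) (0,2) (0,0) [ray(1,0) blocked at (3,1); ray(1,1) blocked at (3,3); ray(-1,-1) blocked at (0,0)]
  BK@(3,3): attacks (3,4) (3,2) (4,3) (2,3) (4,4) (4,2) (2,4) (2,2)
  BK@(4,2): attacks (4,3) (4,1) (3,2) (3,3) (3,1)
Union (21 distinct): (0,0) (0,1) (0,2) (1,0) (1,1) (1,2) (1,3) (1,4) (2,0) (2,1) (2,2) (2,3) (2,4) (3,1) (3,2) (3,3) (3,4) (4,1) (4,2) (4,3) (4,4)

Answer: 21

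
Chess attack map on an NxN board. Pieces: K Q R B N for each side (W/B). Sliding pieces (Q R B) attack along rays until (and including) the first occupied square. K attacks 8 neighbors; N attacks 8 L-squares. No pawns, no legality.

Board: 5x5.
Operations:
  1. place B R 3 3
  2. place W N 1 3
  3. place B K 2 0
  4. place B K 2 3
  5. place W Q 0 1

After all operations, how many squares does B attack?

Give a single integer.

Op 1: place BR@(3,3)
Op 2: place WN@(1,3)
Op 3: place BK@(2,0)
Op 4: place BK@(2,3)
Op 5: place WQ@(0,1)
Per-piece attacks for B:
  BK@(2,0): attacks (2,1) (3,0) (1,0) (3,1) (1,1)
  BK@(2,3): attacks (2,4) (2,2) (3,3) (1,3) (3,4) (3,2) (1,4) (1,2)
  BR@(3,3): attacks (3,4) (3,2) (3,1) (3,0) (4,3) (2,3) [ray(-1,0) blocked at (2,3)]
Union (15 distinct): (1,0) (1,1) (1,2) (1,3) (1,4) (2,1) (2,2) (2,3) (2,4) (3,0) (3,1) (3,2) (3,3) (3,4) (4,3)

Answer: 15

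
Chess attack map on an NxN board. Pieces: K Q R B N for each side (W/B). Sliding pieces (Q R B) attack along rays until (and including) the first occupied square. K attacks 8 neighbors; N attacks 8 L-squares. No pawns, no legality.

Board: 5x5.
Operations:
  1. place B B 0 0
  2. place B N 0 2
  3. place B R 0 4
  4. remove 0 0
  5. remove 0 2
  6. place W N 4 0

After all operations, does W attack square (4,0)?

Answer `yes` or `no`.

Op 1: place BB@(0,0)
Op 2: place BN@(0,2)
Op 3: place BR@(0,4)
Op 4: remove (0,0)
Op 5: remove (0,2)
Op 6: place WN@(4,0)
Per-piece attacks for W:
  WN@(4,0): attacks (3,2) (2,1)
W attacks (4,0): no

Answer: no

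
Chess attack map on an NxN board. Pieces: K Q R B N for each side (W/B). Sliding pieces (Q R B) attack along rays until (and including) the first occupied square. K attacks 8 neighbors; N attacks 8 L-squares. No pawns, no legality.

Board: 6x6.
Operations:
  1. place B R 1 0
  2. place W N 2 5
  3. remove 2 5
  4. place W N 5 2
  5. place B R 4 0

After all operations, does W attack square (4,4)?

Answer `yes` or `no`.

Op 1: place BR@(1,0)
Op 2: place WN@(2,5)
Op 3: remove (2,5)
Op 4: place WN@(5,2)
Op 5: place BR@(4,0)
Per-piece attacks for W:
  WN@(5,2): attacks (4,4) (3,3) (4,0) (3,1)
W attacks (4,4): yes

Answer: yes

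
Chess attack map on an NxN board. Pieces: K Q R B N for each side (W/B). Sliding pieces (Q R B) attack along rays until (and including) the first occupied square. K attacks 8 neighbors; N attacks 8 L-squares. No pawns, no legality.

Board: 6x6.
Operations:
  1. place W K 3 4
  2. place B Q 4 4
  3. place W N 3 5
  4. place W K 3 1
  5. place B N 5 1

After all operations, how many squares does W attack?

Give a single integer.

Answer: 18

Derivation:
Op 1: place WK@(3,4)
Op 2: place BQ@(4,4)
Op 3: place WN@(3,5)
Op 4: place WK@(3,1)
Op 5: place BN@(5,1)
Per-piece attacks for W:
  WK@(3,1): attacks (3,2) (3,0) (4,1) (2,1) (4,2) (4,0) (2,2) (2,0)
  WK@(3,4): attacks (3,5) (3,3) (4,4) (2,4) (4,5) (4,3) (2,5) (2,3)
  WN@(3,5): attacks (4,3) (5,4) (2,3) (1,4)
Union (18 distinct): (1,4) (2,0) (2,1) (2,2) (2,3) (2,4) (2,5) (3,0) (3,2) (3,3) (3,5) (4,0) (4,1) (4,2) (4,3) (4,4) (4,5) (5,4)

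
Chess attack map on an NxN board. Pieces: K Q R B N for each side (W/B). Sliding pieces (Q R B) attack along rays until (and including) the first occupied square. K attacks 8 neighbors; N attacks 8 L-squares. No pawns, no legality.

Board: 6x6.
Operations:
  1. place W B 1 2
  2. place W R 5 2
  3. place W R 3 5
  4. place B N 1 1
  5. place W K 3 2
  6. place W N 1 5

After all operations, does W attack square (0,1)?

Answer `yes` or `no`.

Op 1: place WB@(1,2)
Op 2: place WR@(5,2)
Op 3: place WR@(3,5)
Op 4: place BN@(1,1)
Op 5: place WK@(3,2)
Op 6: place WN@(1,5)
Per-piece attacks for W:
  WB@(1,2): attacks (2,3) (3,4) (4,5) (2,1) (3,0) (0,3) (0,1)
  WN@(1,5): attacks (2,3) (3,4) (0,3)
  WK@(3,2): attacks (3,3) (3,1) (4,2) (2,2) (4,3) (4,1) (2,3) (2,1)
  WR@(3,5): attacks (3,4) (3,3) (3,2) (4,5) (5,5) (2,5) (1,5) [ray(0,-1) blocked at (3,2); ray(-1,0) blocked at (1,5)]
  WR@(5,2): attacks (5,3) (5,4) (5,5) (5,1) (5,0) (4,2) (3,2) [ray(-1,0) blocked at (3,2)]
W attacks (0,1): yes

Answer: yes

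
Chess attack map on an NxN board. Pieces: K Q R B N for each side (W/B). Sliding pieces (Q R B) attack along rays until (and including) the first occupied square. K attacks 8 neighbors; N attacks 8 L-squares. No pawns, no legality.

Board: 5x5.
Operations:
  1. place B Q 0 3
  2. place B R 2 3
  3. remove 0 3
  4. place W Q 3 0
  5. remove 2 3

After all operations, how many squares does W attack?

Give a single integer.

Answer: 12

Derivation:
Op 1: place BQ@(0,3)
Op 2: place BR@(2,3)
Op 3: remove (0,3)
Op 4: place WQ@(3,0)
Op 5: remove (2,3)
Per-piece attacks for W:
  WQ@(3,0): attacks (3,1) (3,2) (3,3) (3,4) (4,0) (2,0) (1,0) (0,0) (4,1) (2,1) (1,2) (0,3)
Union (12 distinct): (0,0) (0,3) (1,0) (1,2) (2,0) (2,1) (3,1) (3,2) (3,3) (3,4) (4,0) (4,1)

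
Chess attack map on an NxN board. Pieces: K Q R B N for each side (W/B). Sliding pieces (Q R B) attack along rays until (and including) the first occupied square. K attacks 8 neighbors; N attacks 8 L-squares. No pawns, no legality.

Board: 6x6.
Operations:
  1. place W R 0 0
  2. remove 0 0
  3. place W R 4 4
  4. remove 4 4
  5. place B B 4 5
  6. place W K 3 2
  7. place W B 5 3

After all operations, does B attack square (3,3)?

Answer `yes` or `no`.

Answer: no

Derivation:
Op 1: place WR@(0,0)
Op 2: remove (0,0)
Op 3: place WR@(4,4)
Op 4: remove (4,4)
Op 5: place BB@(4,5)
Op 6: place WK@(3,2)
Op 7: place WB@(5,3)
Per-piece attacks for B:
  BB@(4,5): attacks (5,4) (3,4) (2,3) (1,2) (0,1)
B attacks (3,3): no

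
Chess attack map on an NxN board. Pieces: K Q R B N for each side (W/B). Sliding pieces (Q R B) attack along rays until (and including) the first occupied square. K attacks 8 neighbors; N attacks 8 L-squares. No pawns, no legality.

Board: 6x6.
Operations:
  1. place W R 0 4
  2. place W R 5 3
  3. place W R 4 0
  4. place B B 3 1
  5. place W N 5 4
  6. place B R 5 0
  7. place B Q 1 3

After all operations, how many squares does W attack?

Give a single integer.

Op 1: place WR@(0,4)
Op 2: place WR@(5,3)
Op 3: place WR@(4,0)
Op 4: place BB@(3,1)
Op 5: place WN@(5,4)
Op 6: place BR@(5,0)
Op 7: place BQ@(1,3)
Per-piece attacks for W:
  WR@(0,4): attacks (0,5) (0,3) (0,2) (0,1) (0,0) (1,4) (2,4) (3,4) (4,4) (5,4) [ray(1,0) blocked at (5,4)]
  WR@(4,0): attacks (4,1) (4,2) (4,3) (4,4) (4,5) (5,0) (3,0) (2,0) (1,0) (0,0) [ray(1,0) blocked at (5,0)]
  WR@(5,3): attacks (5,4) (5,2) (5,1) (5,0) (4,3) (3,3) (2,3) (1,3) [ray(0,1) blocked at (5,4); ray(0,-1) blocked at (5,0); ray(-1,0) blocked at (1,3)]
  WN@(5,4): attacks (3,5) (4,2) (3,3)
Union (24 distinct): (0,0) (0,1) (0,2) (0,3) (0,5) (1,0) (1,3) (1,4) (2,0) (2,3) (2,4) (3,0) (3,3) (3,4) (3,5) (4,1) (4,2) (4,3) (4,4) (4,5) (5,0) (5,1) (5,2) (5,4)

Answer: 24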